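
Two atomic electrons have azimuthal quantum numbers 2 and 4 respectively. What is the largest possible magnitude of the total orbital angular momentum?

The total orbital quantum number L ranges from |l₁ − l₂| to l₁ + l₂ in integer steps.
So L can be 2, 3, 4, 5, 6.
The largest magnitude corresponds to L = 6: |L_tot| = ℏ√(6·7) = √42 ℏ.

|L_tot|_max = √42 ℏ ≈ 6.481ℏ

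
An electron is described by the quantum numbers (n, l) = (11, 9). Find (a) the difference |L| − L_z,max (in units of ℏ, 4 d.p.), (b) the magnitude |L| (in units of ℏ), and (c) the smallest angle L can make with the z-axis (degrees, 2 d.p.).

|L| − L_z,max = (3√10 − 9)ℏ ≈ 0.4868ℏ.
|L| = ℏ√(9·10) = 3√10 ℏ ≈ 9.487ℏ.
cos θ_min = 9/√90, so θ_min ≈ 18.43°.

|L|−L_z,max ≈ 0.4868ℏ; |L| = 3√10 ℏ ≈ 9.487ℏ; θ_min ≈ 18.43°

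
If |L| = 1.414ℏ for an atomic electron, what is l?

|L| = ℏ√(l(l+1)), so l(l+1) = 2.
l² + l − 2 = 0 ⇒ l = 1.

l = 1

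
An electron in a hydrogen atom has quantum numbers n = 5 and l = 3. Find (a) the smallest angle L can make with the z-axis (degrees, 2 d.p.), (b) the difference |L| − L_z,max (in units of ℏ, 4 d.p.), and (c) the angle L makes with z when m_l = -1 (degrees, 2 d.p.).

θ_min ≈ 30.00°; |L|−L_z,max ≈ 0.4641ℏ; θ(m_l=-1) ≈ 106.78°

cos θ_min = 3/√12, so θ_min ≈ 30.00°.
|L| − L_z,max = (2√3 − 3)ℏ ≈ 0.4641ℏ.
For m_l = -1: cos θ = -1/√12, θ ≈ 106.78°.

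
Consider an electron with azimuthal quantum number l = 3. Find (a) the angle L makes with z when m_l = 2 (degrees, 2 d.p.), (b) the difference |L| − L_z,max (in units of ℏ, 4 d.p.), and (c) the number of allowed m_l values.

For m_l = 2: cos θ = 2/√12, θ ≈ 54.74°.
|L| − L_z,max = (2√3 − 3)ℏ ≈ 0.4641ℏ.
There are 2l+1 = 7 values of m_l.

θ(m_l=2) ≈ 54.74°; |L|−L_z,max ≈ 0.4641ℏ; 7 values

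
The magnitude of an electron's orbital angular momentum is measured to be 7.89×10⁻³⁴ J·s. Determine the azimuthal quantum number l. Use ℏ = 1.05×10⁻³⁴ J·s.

l = 7

In units of ℏ, |L| ≈ 7.514.
Set l(l+1) = 56.46; the integer solution is l = 7.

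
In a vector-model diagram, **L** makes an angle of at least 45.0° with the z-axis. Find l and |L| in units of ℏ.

cos²θ_min = l/(l+1) = 0.5000.
Thus l = 0.5000/(1 − 0.5000) ≈ 1.
Then |L| = ℏ√(1·2) = √2 ℏ.

l = 1, |L| = √2 ℏ ≈ 1.414ℏ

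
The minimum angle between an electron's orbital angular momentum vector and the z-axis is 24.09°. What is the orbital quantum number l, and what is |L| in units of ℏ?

cos θ_min = l/√(l(l+1)) = √(l/(l+1)), so l/(l+1) = cos²(24.09°) = 0.8334.
Solving: l = 5.
Then |L| = ℏ√(5·6) = √30 ℏ.

l = 5, |L| = √30 ℏ ≈ 5.477ℏ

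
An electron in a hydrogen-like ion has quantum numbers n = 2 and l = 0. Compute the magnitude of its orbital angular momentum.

|L| = 0

|L| = ℏ√(l(l+1)) = ℏ√0 = 0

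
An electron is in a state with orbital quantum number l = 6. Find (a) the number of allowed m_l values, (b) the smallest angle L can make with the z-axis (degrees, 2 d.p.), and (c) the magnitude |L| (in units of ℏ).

13 values; θ_min ≈ 22.21°; |L| = √42 ℏ ≈ 6.481ℏ

There are 2l+1 = 13 values of m_l.
cos θ_min = 6/√42, so θ_min ≈ 22.21°.
|L| = ℏ√(6·7) = √42 ℏ ≈ 6.481ℏ.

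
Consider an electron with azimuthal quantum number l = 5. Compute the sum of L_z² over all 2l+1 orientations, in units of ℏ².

Σ(L_z)² = 110 ℏ²

m_l ∈ {-5, -4, -3, -2, -1, 0, 1, 2, 3, 4, 5}.
Σ m_l² = l(l+1)(2l+1)/3 = 5·6·11/3 = 110.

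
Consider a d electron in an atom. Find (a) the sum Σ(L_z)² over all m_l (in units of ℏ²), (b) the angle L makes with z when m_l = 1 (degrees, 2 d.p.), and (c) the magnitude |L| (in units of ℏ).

A d state has l = 2.
Σ m_l² = 10, so Σ(L_z)² = 10 ℏ².
For m_l = 1: cos θ = 1/√6, θ ≈ 65.91°.
|L| = ℏ√(2·3) = √6 ℏ ≈ 2.449ℏ.

Σ(L_z)² = 10 ℏ²; θ(m_l=1) ≈ 65.91°; |L| = √6 ℏ ≈ 2.449ℏ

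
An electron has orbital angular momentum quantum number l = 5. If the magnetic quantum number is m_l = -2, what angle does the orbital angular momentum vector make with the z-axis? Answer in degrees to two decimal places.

θ ≈ 111.42°

|L| = √(l(l+1)) ℏ = √30 ℏ.
L_z = m_l ℏ = −2ℏ.
cos θ = L_z/|L| = -2/√30, so θ ≈ 111.42°.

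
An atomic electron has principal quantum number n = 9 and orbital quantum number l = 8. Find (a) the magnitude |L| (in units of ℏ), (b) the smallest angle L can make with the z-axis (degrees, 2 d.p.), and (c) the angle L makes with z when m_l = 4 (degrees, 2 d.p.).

|L| = ℏ√(8·9) = 6√2 ℏ ≈ 8.485ℏ.
cos θ_min = 8/√72, so θ_min ≈ 19.47°.
For m_l = 4: cos θ = 4/√72, θ ≈ 61.87°.

|L| = 6√2 ℏ ≈ 8.485ℏ; θ_min ≈ 19.47°; θ(m_l=4) ≈ 61.87°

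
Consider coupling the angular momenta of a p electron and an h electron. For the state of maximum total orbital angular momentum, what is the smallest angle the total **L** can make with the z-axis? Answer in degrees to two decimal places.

θ_min ≈ 22.21°

The total orbital quantum number L ranges from |l₁ − l₂| to l₁ + l₂ in integer steps.
Allowed values: L = 4, 5, 6.
The maximum is L = 6, with |L_tot| = ℏ√(6·7) = √42 ℏ.
The minimum angle with z is arccos(6/√42) ≈ 22.21°.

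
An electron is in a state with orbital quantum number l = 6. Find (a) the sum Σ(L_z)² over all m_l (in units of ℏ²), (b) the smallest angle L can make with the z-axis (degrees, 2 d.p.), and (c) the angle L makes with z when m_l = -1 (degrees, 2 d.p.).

Σ(L_z)² = 182 ℏ²; θ_min ≈ 22.21°; θ(m_l=-1) ≈ 98.88°

Σ m_l² = 182, so Σ(L_z)² = 182 ℏ².
cos θ_min = 6/√42, so θ_min ≈ 22.21°.
For m_l = -1: cos θ = -1/√42, θ ≈ 98.88°.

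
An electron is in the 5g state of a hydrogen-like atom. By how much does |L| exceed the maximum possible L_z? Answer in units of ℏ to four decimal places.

|L| − L_z,max ≈ 0.4721ℏ

The 5g subshell has l = 4.
|L| = 2√5 ℏ ≈ 4.4721ℏ, while L_z,max = lℏ = 4ℏ.
The difference is (2√5 − 4)ℏ ≈ 0.4721ℏ.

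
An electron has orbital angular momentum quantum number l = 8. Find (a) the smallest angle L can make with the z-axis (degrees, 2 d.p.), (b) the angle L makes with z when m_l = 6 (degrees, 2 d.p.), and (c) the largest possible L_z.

θ_min ≈ 19.47°; θ(m_l=6) ≈ 45.00°; L_z,max = 8ℏ

cos θ_min = 8/√72, so θ_min ≈ 19.47°.
For m_l = 6: cos θ = 6/√72, θ ≈ 45.00°.
L_z,max = lℏ = 8ℏ.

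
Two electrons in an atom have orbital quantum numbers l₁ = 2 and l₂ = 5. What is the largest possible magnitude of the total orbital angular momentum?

|L_tot|_max = 2√14 ℏ ≈ 7.483ℏ

L runs from |2 − 5| = 3 to 2 + 5 = 7.
So L can be 3, 4, 5, 6, 7.
The largest magnitude corresponds to L = 7: |L_tot| = ℏ√(7·8) = 2√14 ℏ.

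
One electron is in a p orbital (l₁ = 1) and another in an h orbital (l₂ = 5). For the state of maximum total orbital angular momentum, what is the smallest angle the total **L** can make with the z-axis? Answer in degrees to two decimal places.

θ_min ≈ 22.21°

The total orbital quantum number L ranges from |l₁ − l₂| to l₁ + l₂ in integer steps.
So L can be 4, 5, 6.
The maximum is L = 6, with |L_tot| = ℏ√(6·7) = √42 ℏ.
The minimum angle with z is arccos(6/√42) ≈ 22.21°.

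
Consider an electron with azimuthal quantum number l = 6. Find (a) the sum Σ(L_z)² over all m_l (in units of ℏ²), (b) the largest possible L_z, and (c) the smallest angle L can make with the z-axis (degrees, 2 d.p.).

Σ m_l² = 182, so Σ(L_z)² = 182 ℏ².
L_z,max = lℏ = 6ℏ.
cos θ_min = 6/√42, so θ_min ≈ 22.21°.

Σ(L_z)² = 182 ℏ²; L_z,max = 6ℏ; θ_min ≈ 22.21°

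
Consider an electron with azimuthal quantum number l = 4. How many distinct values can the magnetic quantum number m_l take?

9

The number of m_l values is 2l + 1 = 2·4 + 1 = 9.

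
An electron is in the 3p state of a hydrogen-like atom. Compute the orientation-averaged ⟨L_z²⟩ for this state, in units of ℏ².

⟨L_z²⟩ = 0.6667 ℏ²

For 3p, l = 1.
m_l ∈ {-1, 0, 1}.
⟨L_z²⟩ = ℏ²·(Σ m_l²)/(2l+1) = ℏ²·2/3 = 0.6667ℏ².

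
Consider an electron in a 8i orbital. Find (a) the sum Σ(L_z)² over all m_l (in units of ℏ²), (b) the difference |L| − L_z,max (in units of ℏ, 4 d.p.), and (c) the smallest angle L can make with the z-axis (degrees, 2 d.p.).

Σ(L_z)² = 182 ℏ²; |L|−L_z,max ≈ 0.4807ℏ; θ_min ≈ 22.21°

8i means n = 8, l = 6.
Σ m_l² = 182, so Σ(L_z)² = 182 ℏ².
|L| − L_z,max = (√42 − 6)ℏ ≈ 0.4807ℏ.
cos θ_min = 6/√42, so θ_min ≈ 22.21°.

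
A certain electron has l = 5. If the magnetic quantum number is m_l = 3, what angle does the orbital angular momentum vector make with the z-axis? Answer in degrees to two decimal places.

|L|² = l(l+1)ℏ² = 30ℏ², so |L| = √30 ℏ.
L_z = m_l ℏ = 3ℏ.
cos θ = L_z/|L| = 3/√30, so θ ≈ 56.79°.

θ ≈ 56.79°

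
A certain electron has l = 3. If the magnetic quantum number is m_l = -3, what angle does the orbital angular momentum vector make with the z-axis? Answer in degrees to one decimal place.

θ ≈ 150.0°

|L|² = l(l+1)ℏ² = 12ℏ², so |L| = 2√3 ℏ.
L_z = m_l ℏ = −3ℏ.
cos θ = L_z/|L| = -3/√12, so θ ≈ 150.0°.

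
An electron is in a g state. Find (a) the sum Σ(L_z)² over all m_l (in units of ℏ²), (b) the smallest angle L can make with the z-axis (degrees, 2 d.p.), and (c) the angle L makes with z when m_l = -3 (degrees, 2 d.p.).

Σ(L_z)² = 60 ℏ²; θ_min ≈ 26.57°; θ(m_l=-3) ≈ 132.13°

For a g orbital, l = 4.
Σ m_l² = 60, so Σ(L_z)² = 60 ℏ².
cos θ_min = 4/√20, so θ_min ≈ 26.57°.
For m_l = -3: cos θ = -3/√20, θ ≈ 132.13°.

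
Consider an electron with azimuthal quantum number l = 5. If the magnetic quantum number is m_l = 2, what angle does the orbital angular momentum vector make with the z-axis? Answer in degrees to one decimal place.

θ ≈ 68.6°

|L|² = l(l+1)ℏ² = 30ℏ², so |L| = √30 ℏ.
L_z = m_l ℏ = 2ℏ.
cos θ = L_z/|L| = 2/√30, so θ ≈ 68.6°.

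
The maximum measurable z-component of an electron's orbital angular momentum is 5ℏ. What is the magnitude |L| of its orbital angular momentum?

L_z,max = lℏ, so l = 5.
|L| = ℏ√(l(l+1)) = √30 ℏ.

|L| = √30 ℏ ≈ 5.477ℏ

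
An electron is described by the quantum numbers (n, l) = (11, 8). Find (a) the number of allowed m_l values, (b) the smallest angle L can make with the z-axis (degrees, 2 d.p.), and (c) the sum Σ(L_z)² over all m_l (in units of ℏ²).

There are 2l+1 = 17 values of m_l.
cos θ_min = 8/√72, so θ_min ≈ 19.47°.
Σ m_l² = 408, so Σ(L_z)² = 408 ℏ².

17 values; θ_min ≈ 19.47°; Σ(L_z)² = 408 ℏ²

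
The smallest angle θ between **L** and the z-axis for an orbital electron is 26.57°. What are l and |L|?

cos θ_min = l/√(l(l+1)) = √(l/(l+1)), so l/(l+1) = cos²(26.57°) = 0.7999.
Solving: l = 4.
Then |L| = ℏ√(4·5) = 2√5 ℏ.

l = 4, |L| = 2√5 ℏ ≈ 4.472ℏ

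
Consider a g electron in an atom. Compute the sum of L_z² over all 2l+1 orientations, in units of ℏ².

Σ(L_z)² = 60 ℏ²

The letter g corresponds to l = 4.
m_l ∈ {-4, -3, -2, -1, 0, 1, 2, 3, 4}.
Summing m² from −4 to 4: Σ m_l² = 60.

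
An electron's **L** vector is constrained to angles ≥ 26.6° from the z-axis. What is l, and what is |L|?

l = 4, |L| = 2√5 ℏ ≈ 4.472ℏ

cos θ_min = l/√(l(l+1)) = √(l/(l+1)), so l/(l+1) = cos²(26.6°) = 0.7995.
l = cos²θ/sin²θ ≈ 4.
Then |L| = ℏ√(4·5) = 2√5 ℏ.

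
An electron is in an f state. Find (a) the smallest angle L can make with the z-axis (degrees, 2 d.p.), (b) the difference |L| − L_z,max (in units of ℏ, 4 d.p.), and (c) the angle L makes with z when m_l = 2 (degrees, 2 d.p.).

θ_min ≈ 30.00°; |L|−L_z,max ≈ 0.4641ℏ; θ(m_l=2) ≈ 54.74°

For an f orbital, l = 3.
cos θ_min = 3/√12, so θ_min ≈ 30.00°.
|L| − L_z,max = (2√3 − 3)ℏ ≈ 0.4641ℏ.
For m_l = 2: cos θ = 2/√12, θ ≈ 54.74°.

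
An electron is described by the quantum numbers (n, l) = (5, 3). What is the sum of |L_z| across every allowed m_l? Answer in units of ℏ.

m_l runs from −3 to 3, i.e. {-3, -2, -1, 0, 1, 2, 3}.
Σ|m_l| = 2(1+2+…+3) = 12.

Σ|L_z| = 12 ℏ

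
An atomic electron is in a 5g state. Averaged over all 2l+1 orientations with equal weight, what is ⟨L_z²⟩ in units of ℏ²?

5g means n = 5, l = 4.
The allowed m_l values are -4, -3, -2, -1, 0, 1, 2, 3, 4.
Average of L_z² over 9 states: 60/9 ℏ² = 6.667 ℏ².

⟨L_z²⟩ = 6.667 ℏ²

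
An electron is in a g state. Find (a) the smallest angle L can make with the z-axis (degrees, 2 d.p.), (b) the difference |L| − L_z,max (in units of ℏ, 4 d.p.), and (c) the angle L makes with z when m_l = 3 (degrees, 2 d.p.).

θ_min ≈ 26.57°; |L|−L_z,max ≈ 0.4721ℏ; θ(m_l=3) ≈ 47.87°

A g state has l = 4.
cos θ_min = 4/√20, so θ_min ≈ 26.57°.
|L| − L_z,max = (2√5 − 4)ℏ ≈ 0.4721ℏ.
For m_l = 3: cos θ = 3/√20, θ ≈ 47.87°.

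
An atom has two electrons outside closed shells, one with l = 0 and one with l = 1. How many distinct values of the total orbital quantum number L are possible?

The total orbital quantum number L ranges from |l₁ − l₂| to l₁ + l₂ in integer steps.
So L can be 1.
That is 1 value.

1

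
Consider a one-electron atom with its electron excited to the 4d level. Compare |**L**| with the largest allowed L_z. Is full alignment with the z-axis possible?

The 4d level has l = 2.
|L| = √6 ℏ ≈ 2.4495ℏ, while L_z,max = lℏ = 2ℏ.
Since |L| > L_z,max, the vector can never point exactly along z; the closest it comes is θ_min = arccos(2/√6) ≈ 35.3°.

No: L_z,max = 2ℏ < |L| = √6 ℏ ≈ 2.449ℏ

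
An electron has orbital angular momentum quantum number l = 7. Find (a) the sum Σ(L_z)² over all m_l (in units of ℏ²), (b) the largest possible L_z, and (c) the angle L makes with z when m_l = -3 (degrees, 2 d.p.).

Σ m_l² = 280, so Σ(L_z)² = 280 ℏ².
L_z,max = lℏ = 7ℏ.
For m_l = -3: cos θ = -3/√56, θ ≈ 113.63°.

Σ(L_z)² = 280 ℏ²; L_z,max = 7ℏ; θ(m_l=-3) ≈ 113.63°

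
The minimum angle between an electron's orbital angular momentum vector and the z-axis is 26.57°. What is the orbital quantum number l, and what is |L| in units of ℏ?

cos²θ_min = l/(l+1) = 0.7999.
Thus l = 0.7999/(1 − 0.7999) ≈ 4.
Then |L| = ℏ√(4·5) = 2√5 ℏ.

l = 4, |L| = 2√5 ℏ ≈ 4.472ℏ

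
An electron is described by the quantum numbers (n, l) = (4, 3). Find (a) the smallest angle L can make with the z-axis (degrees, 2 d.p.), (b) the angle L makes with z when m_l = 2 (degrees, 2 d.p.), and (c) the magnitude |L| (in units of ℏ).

θ_min ≈ 30.00°; θ(m_l=2) ≈ 54.74°; |L| = 2√3 ℏ ≈ 3.464ℏ

cos θ_min = 3/√12, so θ_min ≈ 30.00°.
For m_l = 2: cos θ = 2/√12, θ ≈ 54.74°.
|L| = ℏ√(3·4) = 2√3 ℏ ≈ 3.464ℏ.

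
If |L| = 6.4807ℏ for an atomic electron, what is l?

l = 6

(|L|/ℏ)² = l(l+1) = 42.
The positive root is l = 6.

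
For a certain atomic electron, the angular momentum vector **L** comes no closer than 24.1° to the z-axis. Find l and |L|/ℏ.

At minimum angle, m_l = l, so cos θ = l/√(l(l+1)); cos²θ = l/(l+1) = 0.8333.
l = cos²θ/sin²θ ≈ 5.
Then |L| = ℏ√(5·6) = √30 ℏ.

l = 5, |L| = √30 ℏ ≈ 5.477ℏ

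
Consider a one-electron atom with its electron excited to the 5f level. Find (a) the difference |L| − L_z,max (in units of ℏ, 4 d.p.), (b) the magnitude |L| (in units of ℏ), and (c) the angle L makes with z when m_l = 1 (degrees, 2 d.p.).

The 5f level has l = 3.
|L| − L_z,max = (2√3 − 3)ℏ ≈ 0.4641ℏ.
|L| = ℏ√(3·4) = 2√3 ℏ ≈ 3.464ℏ.
For m_l = 1: cos θ = 1/√12, θ ≈ 73.22°.

|L|−L_z,max ≈ 0.4641ℏ; |L| = 2√3 ℏ ≈ 3.464ℏ; θ(m_l=1) ≈ 73.22°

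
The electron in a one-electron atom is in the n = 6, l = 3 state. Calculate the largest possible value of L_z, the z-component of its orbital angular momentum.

L_z,max = 3ℏ

L_z = m_l ℏ with m_l ∈ {−3, …, 3}; the maximum is m_l = 3.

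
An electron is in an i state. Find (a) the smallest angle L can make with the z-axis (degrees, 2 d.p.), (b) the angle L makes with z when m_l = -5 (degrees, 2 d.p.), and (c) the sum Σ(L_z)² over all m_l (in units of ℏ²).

An i state has l = 6.
cos θ_min = 6/√42, so θ_min ≈ 22.21°.
For m_l = -5: cos θ = -5/√42, θ ≈ 140.49°.
Σ m_l² = 182, so Σ(L_z)² = 182 ℏ².

θ_min ≈ 22.21°; θ(m_l=-5) ≈ 140.49°; Σ(L_z)² = 182 ℏ²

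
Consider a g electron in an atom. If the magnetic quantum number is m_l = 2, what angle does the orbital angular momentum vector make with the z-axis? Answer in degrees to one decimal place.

For a g orbital, l = 4.
|L|² = l(l+1)ℏ² = 20ℏ², so |L| = 2√5 ℏ.
L_z = m_l ℏ = 2ℏ.
cos θ = L_z/|L| = 2/√20, so θ ≈ 63.4°.

θ ≈ 63.4°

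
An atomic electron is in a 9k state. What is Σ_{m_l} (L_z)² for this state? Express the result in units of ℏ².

Σ(L_z)² = 280 ℏ²

The 9k subshell has l = 7.
m_l runs from −7 to 7, i.e. {-7, -6, -5, -4, -3, -2, -1, 0, 1, 2, 3, 4, 5, 6, 7}.
Summing m² from −7 to 7: Σ m_l² = 280.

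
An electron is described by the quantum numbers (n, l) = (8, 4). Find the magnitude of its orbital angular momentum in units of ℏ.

|L| = 2√5 ℏ ≈ 4.472ℏ

|L| = ℏ√(l(l+1)) = ℏ√(4·5) = 2√5 ℏ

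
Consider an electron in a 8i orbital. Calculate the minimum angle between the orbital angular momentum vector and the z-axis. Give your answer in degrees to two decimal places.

θ_min ≈ 22.21°

8i means n = 8, l = 6.
|L|² = l(l+1)ℏ² = 42ℏ², so |L| = √42 ℏ.
The smallest angle corresponds to the largest L_z, i.e. m_l = l = 6, giving L_z = 6ℏ.
cos θ_min = 6/√42, so θ_min ≈ 22.21°.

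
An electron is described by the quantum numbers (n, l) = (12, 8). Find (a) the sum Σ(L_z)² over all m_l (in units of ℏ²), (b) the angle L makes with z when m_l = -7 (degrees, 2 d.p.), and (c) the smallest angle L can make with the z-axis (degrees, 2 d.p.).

Σ(L_z)² = 408 ℏ²; θ(m_l=-7) ≈ 145.58°; θ_min ≈ 19.47°

Σ m_l² = 408, so Σ(L_z)² = 408 ℏ².
For m_l = -7: cos θ = -7/√72, θ ≈ 145.58°.
cos θ_min = 8/√72, so θ_min ≈ 19.47°.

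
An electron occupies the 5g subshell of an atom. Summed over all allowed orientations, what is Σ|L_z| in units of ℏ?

Σ|L_z| = 20 ℏ

For 5g, l = 4.
m_l ∈ {-4, -3, -2, -1, 0, 1, 2, 3, 4}.
Σ|m_l| = 2(1+2+…+4) = 20.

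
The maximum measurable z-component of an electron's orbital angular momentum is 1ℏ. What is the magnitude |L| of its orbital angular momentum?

|L| = √2 ℏ ≈ 1.414ℏ

L_z,max = lℏ, so l = 1.
|L| = ℏ√(l(l+1)) = √2 ℏ.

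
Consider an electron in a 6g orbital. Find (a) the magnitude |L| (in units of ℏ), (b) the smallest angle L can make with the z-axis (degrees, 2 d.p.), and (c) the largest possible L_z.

The 6g subshell has l = 4.
|L| = ℏ√(4·5) = 2√5 ℏ ≈ 4.472ℏ.
cos θ_min = 4/√20, so θ_min ≈ 26.57°.
L_z,max = lℏ = 4ℏ.

|L| = 2√5 ℏ ≈ 4.472ℏ; θ_min ≈ 26.57°; L_z,max = 4ℏ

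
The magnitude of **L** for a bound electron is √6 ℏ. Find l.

(|L|/ℏ)² = l(l+1) = 6.
Solving: l = 2.

l = 2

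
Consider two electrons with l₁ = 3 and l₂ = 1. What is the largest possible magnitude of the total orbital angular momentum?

The total orbital quantum number L ranges from |l₁ − l₂| to l₁ + l₂ in integer steps.
So L can be 2, 3, 4.
The largest magnitude corresponds to L = 4: |L_tot| = ℏ√(4·5) = 2√5 ℏ.

|L_tot|_max = 2√5 ℏ ≈ 4.472ℏ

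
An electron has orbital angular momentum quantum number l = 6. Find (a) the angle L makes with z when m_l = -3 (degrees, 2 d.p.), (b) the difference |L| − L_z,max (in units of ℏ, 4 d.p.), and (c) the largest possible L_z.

For m_l = -3: cos θ = -3/√42, θ ≈ 117.58°.
|L| − L_z,max = (√42 − 6)ℏ ≈ 0.4807ℏ.
L_z,max = lℏ = 6ℏ.

θ(m_l=-3) ≈ 117.58°; |L|−L_z,max ≈ 0.4807ℏ; L_z,max = 6ℏ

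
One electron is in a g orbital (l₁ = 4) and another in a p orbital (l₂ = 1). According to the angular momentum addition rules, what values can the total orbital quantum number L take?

L = 3, 4, 5

Angular momentum addition gives L = |l₁ − l₂|, …, l₁ + l₂.
Allowed values: L = 3, 4, 5.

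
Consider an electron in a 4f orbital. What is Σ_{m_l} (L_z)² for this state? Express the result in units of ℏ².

Σ(L_z)² = 28 ℏ²

4f means n = 4, l = 3.
The allowed m_l values are -3, -2, -1, 0, 1, 2, 3.
Summing m² from −3 to 3: Σ m_l² = 28.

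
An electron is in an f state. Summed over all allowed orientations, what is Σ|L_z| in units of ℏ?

The letter f corresponds to l = 3.
The allowed m_l values are -3, -2, -1, 0, 1, 2, 3.
Σ|m_l| = l(l+1) = 12.

Σ|L_z| = 12 ℏ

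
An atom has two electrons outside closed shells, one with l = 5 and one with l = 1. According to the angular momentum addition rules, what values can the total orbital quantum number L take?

Angular momentum addition gives L = |l₁ − l₂|, …, l₁ + l₂.
L ∈ {4, 5, 6}.

L = 4, 5, 6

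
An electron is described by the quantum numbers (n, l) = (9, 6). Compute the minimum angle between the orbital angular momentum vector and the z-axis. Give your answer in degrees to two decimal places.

θ_min ≈ 22.21°

|L| = ℏ√(l(l+1)) = √42 ℏ.
The smallest angle corresponds to the largest L_z, i.e. m_l = l = 6, giving L_z = 6ℏ.
cos θ_min = 6/√42, so θ_min ≈ 22.21°.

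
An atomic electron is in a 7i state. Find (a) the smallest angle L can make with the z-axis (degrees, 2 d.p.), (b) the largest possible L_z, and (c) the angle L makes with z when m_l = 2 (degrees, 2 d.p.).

7i means n = 7, l = 6.
cos θ_min = 6/√42, so θ_min ≈ 22.21°.
L_z,max = lℏ = 6ℏ.
For m_l = 2: cos θ = 2/√42, θ ≈ 72.02°.

θ_min ≈ 22.21°; L_z,max = 6ℏ; θ(m_l=2) ≈ 72.02°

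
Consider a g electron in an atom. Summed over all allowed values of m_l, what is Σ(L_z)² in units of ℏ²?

A g state has l = 4.
m_l runs from −4 to 4, i.e. {-4, -3, -2, -1, 0, 1, 2, 3, 4}.
Σ m_l² = l(l+1)(2l+1)/3 = 4·5·9/3 = 60.

Σ(L_z)² = 60 ℏ²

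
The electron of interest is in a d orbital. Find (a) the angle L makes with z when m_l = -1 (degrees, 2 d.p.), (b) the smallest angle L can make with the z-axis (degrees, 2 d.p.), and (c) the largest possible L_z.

θ(m_l=-1) ≈ 114.09°; θ_min ≈ 35.26°; L_z,max = 2ℏ

The letter d corresponds to l = 2.
For m_l = -1: cos θ = -1/√6, θ ≈ 114.09°.
cos θ_min = 2/√6, so θ_min ≈ 35.26°.
L_z,max = lℏ = 2ℏ.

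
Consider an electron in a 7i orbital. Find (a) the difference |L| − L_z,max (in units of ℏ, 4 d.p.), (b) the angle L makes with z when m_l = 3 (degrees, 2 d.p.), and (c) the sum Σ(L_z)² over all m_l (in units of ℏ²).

For 7i, l = 6.
|L| − L_z,max = (√42 − 6)ℏ ≈ 0.4807ℏ.
For m_l = 3: cos θ = 3/√42, θ ≈ 62.42°.
Σ m_l² = 182, so Σ(L_z)² = 182 ℏ².

|L|−L_z,max ≈ 0.4807ℏ; θ(m_l=3) ≈ 62.42°; Σ(L_z)² = 182 ℏ²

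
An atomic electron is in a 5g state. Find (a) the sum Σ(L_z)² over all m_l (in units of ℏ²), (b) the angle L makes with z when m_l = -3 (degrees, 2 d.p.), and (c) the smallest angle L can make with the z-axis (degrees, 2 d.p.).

5g means n = 5, l = 4.
Σ m_l² = 60, so Σ(L_z)² = 60 ℏ².
For m_l = -3: cos θ = -3/√20, θ ≈ 132.13°.
cos θ_min = 4/√20, so θ_min ≈ 26.57°.

Σ(L_z)² = 60 ℏ²; θ(m_l=-3) ≈ 132.13°; θ_min ≈ 26.57°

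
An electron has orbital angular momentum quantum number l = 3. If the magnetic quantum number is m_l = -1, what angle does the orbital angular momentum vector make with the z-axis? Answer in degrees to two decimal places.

θ ≈ 106.78°

|L| = √(l(l+1)) ℏ = 2√3 ℏ.
L_z = m_l ℏ = −1ℏ.
cos θ = L_z/|L| = -1/√12, so θ ≈ 106.78°.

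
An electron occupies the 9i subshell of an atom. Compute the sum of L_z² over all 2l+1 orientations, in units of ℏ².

For 9i, l = 6.
The allowed m_l values are -6, -5, -4, -3, -2, -1, 0, 1, 2, 3, 4, 5, 6.
Σ m_l² = l(l+1)(2l+1)/3 = 6·7·13/3 = 182.

Σ(L_z)² = 182 ℏ²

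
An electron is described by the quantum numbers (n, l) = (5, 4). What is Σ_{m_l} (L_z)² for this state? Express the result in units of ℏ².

Σ(L_z)² = 60 ℏ²

The allowed m_l values are -4, -3, -2, -1, 0, 1, 2, 3, 4.
Σ m_l² = 2·(1 + 4 + 9 + 16) = 60.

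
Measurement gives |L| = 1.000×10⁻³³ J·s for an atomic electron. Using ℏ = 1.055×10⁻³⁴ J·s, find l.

l = 9

In units of ℏ, |L| ≈ 9.479.
(|L|/ℏ)² = l(l+1) ≈ 89.85 ⇒ l = 9.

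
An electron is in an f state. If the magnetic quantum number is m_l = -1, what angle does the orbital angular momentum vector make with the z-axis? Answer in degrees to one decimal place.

An f state has l = 3.
|L|² = l(l+1)ℏ² = 12ℏ², so |L| = 2√3 ℏ.
L_z = m_l ℏ = −1ℏ.
cos θ = L_z/|L| = -1/√12, so θ ≈ 106.8°.

θ ≈ 106.8°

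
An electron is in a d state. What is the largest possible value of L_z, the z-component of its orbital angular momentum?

L_z,max = 2ℏ

For a d orbital, l = 2.
L_z = m_l ℏ with m_l ∈ {−2, …, 2}; the maximum is m_l = 2.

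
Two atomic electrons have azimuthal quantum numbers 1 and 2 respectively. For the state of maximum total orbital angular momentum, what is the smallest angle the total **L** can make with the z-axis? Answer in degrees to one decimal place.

By the triangle rule, |l₁ − l₂| ≤ L ≤ l₁ + l₂.
Allowed values: L = 1, 2, 3.
The maximum is L = 3, with |L_tot| = ℏ√(3·4) = 2√3 ℏ.
The minimum angle with z is arccos(3/√12) ≈ 30.0°.

θ_min ≈ 30.0°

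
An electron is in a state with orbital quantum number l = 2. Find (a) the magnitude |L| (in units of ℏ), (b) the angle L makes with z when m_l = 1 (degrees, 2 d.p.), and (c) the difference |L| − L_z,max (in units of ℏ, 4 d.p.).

|L| = √6 ℏ ≈ 2.449ℏ; θ(m_l=1) ≈ 65.91°; |L|−L_z,max ≈ 0.4495ℏ

|L| = ℏ√(2·3) = √6 ℏ ≈ 2.449ℏ.
For m_l = 1: cos θ = 1/√6, θ ≈ 65.91°.
|L| − L_z,max = (√6 − 2)ℏ ≈ 0.4495ℏ.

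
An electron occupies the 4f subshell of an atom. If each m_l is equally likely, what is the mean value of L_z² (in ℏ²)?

4f means n = 4, l = 3.
m_l runs from −3 to 3, i.e. {-3, -2, -1, 0, 1, 2, 3}.
⟨L_z²⟩ = ℏ²·(Σ m_l²)/(2l+1) = ℏ²·28/7 = 4ℏ².

⟨L_z²⟩ = 4 ℏ²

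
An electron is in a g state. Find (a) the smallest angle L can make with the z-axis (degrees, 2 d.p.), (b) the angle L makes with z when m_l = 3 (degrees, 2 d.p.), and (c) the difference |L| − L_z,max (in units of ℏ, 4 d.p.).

A g state has l = 4.
cos θ_min = 4/√20, so θ_min ≈ 26.57°.
For m_l = 3: cos θ = 3/√20, θ ≈ 47.87°.
|L| − L_z,max = (2√5 − 4)ℏ ≈ 0.4721ℏ.

θ_min ≈ 26.57°; θ(m_l=3) ≈ 47.87°; |L|−L_z,max ≈ 0.4721ℏ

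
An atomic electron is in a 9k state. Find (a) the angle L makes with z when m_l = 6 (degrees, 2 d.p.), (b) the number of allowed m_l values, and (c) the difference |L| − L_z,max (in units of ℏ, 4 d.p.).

For 9k, l = 7.
For m_l = 6: cos θ = 6/√56, θ ≈ 36.70°.
There are 2l+1 = 15 values of m_l.
|L| − L_z,max = (2√14 − 7)ℏ ≈ 0.4833ℏ.

θ(m_l=6) ≈ 36.70°; 15 values; |L|−L_z,max ≈ 0.4833ℏ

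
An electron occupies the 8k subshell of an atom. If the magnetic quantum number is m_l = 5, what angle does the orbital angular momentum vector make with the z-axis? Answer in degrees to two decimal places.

The 8k subshell has l = 7.
|L|² = l(l+1)ℏ² = 56ℏ², so |L| = 2√14 ℏ.
L_z = m_l ℏ = 5ℏ.
cos θ = L_z/|L| = 5/√56, so θ ≈ 48.08°.

θ ≈ 48.08°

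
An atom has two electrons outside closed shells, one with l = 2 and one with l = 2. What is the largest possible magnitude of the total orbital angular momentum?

By the triangle rule, |l₁ − l₂| ≤ L ≤ l₁ + l₂.
Allowed values: L = 0, 1, 2, 3, 4.
The largest magnitude corresponds to L = 4: |L_tot| = ℏ√(4·5) = 2√5 ℏ.

|L_tot|_max = 2√5 ℏ ≈ 4.472ℏ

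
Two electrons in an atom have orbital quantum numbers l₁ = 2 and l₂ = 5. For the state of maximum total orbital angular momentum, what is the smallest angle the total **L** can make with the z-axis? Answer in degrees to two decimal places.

θ_min ≈ 20.70°

By the triangle rule, |l₁ − l₂| ≤ L ≤ l₁ + l₂.
L ∈ {3, 4, 5, 6, 7}.
The maximum is L = 7, with |L_tot| = ℏ√(7·8) = 2√14 ℏ.
The minimum angle with z is arccos(7/√56) ≈ 20.70°.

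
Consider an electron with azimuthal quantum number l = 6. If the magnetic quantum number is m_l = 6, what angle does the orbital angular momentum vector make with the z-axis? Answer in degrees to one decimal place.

θ ≈ 22.2°

|L| = √(l(l+1)) ℏ = √42 ℏ.
L_z = m_l ℏ = 6ℏ.
cos θ = L_z/|L| = 6/√42, so θ ≈ 22.2°.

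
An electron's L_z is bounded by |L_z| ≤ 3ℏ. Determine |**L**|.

|L| = 2√3 ℏ ≈ 3.464ℏ

L_z,max = lℏ, so l = 3.
Then |L| = ℏ√(3·4) = 2√3 ℏ.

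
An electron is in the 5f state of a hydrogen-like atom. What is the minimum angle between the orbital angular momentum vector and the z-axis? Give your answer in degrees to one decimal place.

θ_min ≈ 30.0°

For 5f, l = 3.
|L| = ℏ√(l(l+1)) = 2√3 ℏ.
The smallest angle corresponds to the largest L_z, i.e. m_l = l = 3, giving L_z = 3ℏ.
cos θ_min = 3/√12, so θ_min ≈ 30.0°.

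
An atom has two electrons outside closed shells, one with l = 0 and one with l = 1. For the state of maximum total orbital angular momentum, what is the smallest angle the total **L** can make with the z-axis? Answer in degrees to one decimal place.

By the triangle rule, |l₁ − l₂| ≤ L ≤ l₁ + l₂.
L ∈ {1}.
The maximum is L = 1, with |L_tot| = ℏ√(1·2) = √2 ℏ.
The minimum angle with z is arccos(1/√2) ≈ 45.0°.

θ_min ≈ 45.0°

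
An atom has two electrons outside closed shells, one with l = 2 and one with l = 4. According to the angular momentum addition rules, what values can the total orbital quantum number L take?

L = 2, 3, 4, 5, 6

L runs from |2 − 4| = 2 to 2 + 4 = 6.
Allowed values: L = 2, 3, 4, 5, 6.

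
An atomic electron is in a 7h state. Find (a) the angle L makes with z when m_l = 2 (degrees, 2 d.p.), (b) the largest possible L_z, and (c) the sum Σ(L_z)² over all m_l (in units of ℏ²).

For 7h, l = 5.
For m_l = 2: cos θ = 2/√30, θ ≈ 68.58°.
L_z,max = lℏ = 5ℏ.
Σ m_l² = 110, so Σ(L_z)² = 110 ℏ².

θ(m_l=2) ≈ 68.58°; L_z,max = 5ℏ; Σ(L_z)² = 110 ℏ²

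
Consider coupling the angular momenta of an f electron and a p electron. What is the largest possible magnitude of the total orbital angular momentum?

The total orbital quantum number L ranges from |l₁ − l₂| to l₁ + l₂ in integer steps.
Allowed values: L = 2, 3, 4.
The largest magnitude corresponds to L = 4: |L_tot| = ℏ√(4·5) = 2√5 ℏ.

|L_tot|_max = 2√5 ℏ ≈ 4.472ℏ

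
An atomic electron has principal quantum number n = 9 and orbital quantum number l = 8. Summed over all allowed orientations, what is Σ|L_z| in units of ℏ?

m_l ∈ {-8, -7, -6, -5, -4, -3, -2, -1, 0, 1, 2, 3, 4, 5, 6, 7, 8}.
Σ|m_l| = 2·8(8+1)/2 = 72.

Σ|L_z| = 72 ℏ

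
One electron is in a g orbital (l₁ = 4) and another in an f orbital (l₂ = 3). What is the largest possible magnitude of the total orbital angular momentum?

|L_tot|_max = 2√14 ℏ ≈ 7.483ℏ

By the triangle rule, |l₁ − l₂| ≤ L ≤ l₁ + l₂.
So L can be 1, 2, 3, 4, 5, 6, 7.
The largest magnitude corresponds to L = 7: |L_tot| = ℏ√(7·8) = 2√14 ℏ.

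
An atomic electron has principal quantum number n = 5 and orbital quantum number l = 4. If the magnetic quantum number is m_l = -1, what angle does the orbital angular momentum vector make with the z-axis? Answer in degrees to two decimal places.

θ ≈ 102.92°

|L| = ℏ√(l(l+1)) = 2√5 ℏ.
L_z = m_l ℏ = −1ℏ.
cos θ = L_z/|L| = -1/√20, so θ ≈ 102.92°.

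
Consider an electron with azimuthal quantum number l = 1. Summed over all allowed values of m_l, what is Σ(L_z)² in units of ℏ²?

m_l ∈ {-1, 0, 1}.
Σ m_l² = 2·(1) = 2.

Σ(L_z)² = 2 ℏ²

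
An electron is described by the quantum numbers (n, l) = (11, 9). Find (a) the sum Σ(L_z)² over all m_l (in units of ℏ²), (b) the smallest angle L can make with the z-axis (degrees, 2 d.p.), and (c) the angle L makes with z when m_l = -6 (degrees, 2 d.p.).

Σ m_l² = 570, so Σ(L_z)² = 570 ℏ².
cos θ_min = 9/√90, so θ_min ≈ 18.43°.
For m_l = -6: cos θ = -6/√90, θ ≈ 129.23°.

Σ(L_z)² = 570 ℏ²; θ_min ≈ 18.43°; θ(m_l=-6) ≈ 129.23°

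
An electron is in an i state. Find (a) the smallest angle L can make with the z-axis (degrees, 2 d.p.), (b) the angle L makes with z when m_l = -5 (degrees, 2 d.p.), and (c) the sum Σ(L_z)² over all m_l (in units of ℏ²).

θ_min ≈ 22.21°; θ(m_l=-5) ≈ 140.49°; Σ(L_z)² = 182 ℏ²

The letter i corresponds to l = 6.
cos θ_min = 6/√42, so θ_min ≈ 22.21°.
For m_l = -5: cos θ = -5/√42, θ ≈ 140.49°.
Σ m_l² = 182, so Σ(L_z)² = 182 ℏ².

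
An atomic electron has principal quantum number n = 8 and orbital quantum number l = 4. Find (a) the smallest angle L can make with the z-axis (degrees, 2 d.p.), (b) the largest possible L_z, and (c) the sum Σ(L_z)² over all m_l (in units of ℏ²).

θ_min ≈ 26.57°; L_z,max = 4ℏ; Σ(L_z)² = 60 ℏ²

cos θ_min = 4/√20, so θ_min ≈ 26.57°.
L_z,max = lℏ = 4ℏ.
Σ m_l² = 60, so Σ(L_z)² = 60 ℏ².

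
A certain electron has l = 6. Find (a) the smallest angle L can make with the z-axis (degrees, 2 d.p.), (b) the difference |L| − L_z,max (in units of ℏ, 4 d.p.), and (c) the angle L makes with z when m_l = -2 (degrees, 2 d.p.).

θ_min ≈ 22.21°; |L|−L_z,max ≈ 0.4807ℏ; θ(m_l=-2) ≈ 107.98°

cos θ_min = 6/√42, so θ_min ≈ 22.21°.
|L| − L_z,max = (√42 − 6)ℏ ≈ 0.4807ℏ.
For m_l = -2: cos θ = -2/√42, θ ≈ 107.98°.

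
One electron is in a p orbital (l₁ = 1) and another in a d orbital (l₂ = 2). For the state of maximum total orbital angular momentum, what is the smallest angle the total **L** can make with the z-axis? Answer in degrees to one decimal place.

L runs from |1 − 2| = 1 to 1 + 2 = 3.
L ∈ {1, 2, 3}.
The maximum is L = 3, with |L_tot| = ℏ√(3·4) = 2√3 ℏ.
The minimum angle with z is arccos(3/√12) ≈ 30.0°.

θ_min ≈ 30.0°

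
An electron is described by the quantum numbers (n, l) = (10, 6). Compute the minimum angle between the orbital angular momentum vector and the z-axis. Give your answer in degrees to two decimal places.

θ_min ≈ 22.21°

|L| = ℏ√(l(l+1)) = √42 ℏ.
The smallest angle corresponds to the largest L_z, i.e. m_l = l = 6, giving L_z = 6ℏ.
cos θ_min = 6/√42, so θ_min ≈ 22.21°.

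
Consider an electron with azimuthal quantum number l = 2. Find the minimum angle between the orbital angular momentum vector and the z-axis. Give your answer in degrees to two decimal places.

θ_min ≈ 35.26°

|L|² = l(l+1)ℏ² = 6ℏ², so |L| = √6 ℏ.
The smallest angle corresponds to the largest L_z, i.e. m_l = l = 2, giving L_z = 2ℏ.
cos θ_min = 2/√6, so θ_min ≈ 35.26°.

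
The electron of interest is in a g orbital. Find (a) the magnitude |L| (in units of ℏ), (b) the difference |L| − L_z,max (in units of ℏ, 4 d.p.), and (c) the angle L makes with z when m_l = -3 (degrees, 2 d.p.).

|L| = 2√5 ℏ ≈ 4.472ℏ; |L|−L_z,max ≈ 0.4721ℏ; θ(m_l=-3) ≈ 132.13°

The letter g corresponds to l = 4.
|L| = ℏ√(4·5) = 2√5 ℏ ≈ 4.472ℏ.
|L| − L_z,max = (2√5 − 4)ℏ ≈ 0.4721ℏ.
For m_l = -3: cos θ = -3/√20, θ ≈ 132.13°.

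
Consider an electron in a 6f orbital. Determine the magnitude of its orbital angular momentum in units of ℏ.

For 6f, l = 3.
|L| = ℏ√(l(l+1)) = ℏ√(3·4) = 2√3 ℏ

|L| = 2√3 ℏ ≈ 3.464ℏ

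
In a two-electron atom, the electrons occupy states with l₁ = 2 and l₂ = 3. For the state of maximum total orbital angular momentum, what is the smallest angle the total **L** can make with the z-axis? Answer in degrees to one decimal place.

θ_min ≈ 24.1°

L runs from |2 − 3| = 1 to 2 + 3 = 5.
So L can be 1, 2, 3, 4, 5.
The maximum is L = 5, with |L_tot| = ℏ√(5·6) = √30 ℏ.
The minimum angle with z is arccos(5/√30) ≈ 24.1°.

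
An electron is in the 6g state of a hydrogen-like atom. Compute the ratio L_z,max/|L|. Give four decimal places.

L_z,max/|L| = 0.8944

6g means n = 6, l = 4.
|L| = 2√5 ℏ ≈ 4.4721ℏ, while L_z,max = lℏ = 4ℏ.
L_z,max/|L| = 4/√20 = 0.8944.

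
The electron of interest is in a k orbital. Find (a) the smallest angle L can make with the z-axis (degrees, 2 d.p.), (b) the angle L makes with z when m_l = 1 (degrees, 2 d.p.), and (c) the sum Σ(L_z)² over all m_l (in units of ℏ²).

θ_min ≈ 20.70°; θ(m_l=1) ≈ 82.32°; Σ(L_z)² = 280 ℏ²

A k state has l = 7.
cos θ_min = 7/√56, so θ_min ≈ 20.70°.
For m_l = 1: cos θ = 1/√56, θ ≈ 82.32°.
Σ m_l² = 280, so Σ(L_z)² = 280 ℏ².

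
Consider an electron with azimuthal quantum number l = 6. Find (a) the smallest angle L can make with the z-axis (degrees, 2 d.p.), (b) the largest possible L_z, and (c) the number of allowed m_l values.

cos θ_min = 6/√42, so θ_min ≈ 22.21°.
L_z,max = lℏ = 6ℏ.
There are 2l+1 = 13 values of m_l.

θ_min ≈ 22.21°; L_z,max = 6ℏ; 13 values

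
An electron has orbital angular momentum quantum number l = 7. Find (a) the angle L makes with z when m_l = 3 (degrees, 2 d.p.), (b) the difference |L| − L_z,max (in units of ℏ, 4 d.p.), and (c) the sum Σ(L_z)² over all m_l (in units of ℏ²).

For m_l = 3: cos θ = 3/√56, θ ≈ 66.37°.
|L| − L_z,max = (2√14 − 7)ℏ ≈ 0.4833ℏ.
Σ m_l² = 280, so Σ(L_z)² = 280 ℏ².

θ(m_l=3) ≈ 66.37°; |L|−L_z,max ≈ 0.4833ℏ; Σ(L_z)² = 280 ℏ²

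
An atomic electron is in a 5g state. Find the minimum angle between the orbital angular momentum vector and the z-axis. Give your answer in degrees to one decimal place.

θ_min ≈ 26.6°

The 5g subshell has l = 4.
|L| = √(l(l+1)) ℏ = 2√5 ℏ.
The smallest angle corresponds to the largest L_z, i.e. m_l = l = 4, giving L_z = 4ℏ.
cos θ_min = 4/√20, so θ_min ≈ 26.6°.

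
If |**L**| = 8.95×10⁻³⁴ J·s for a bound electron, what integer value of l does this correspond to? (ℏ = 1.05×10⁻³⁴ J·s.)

|L|/ℏ = (8.95×10⁻³⁴)/(1.05×10⁻³⁴) ≈ 8.524.
l(l+1) ≈ 8.524² ≈ 72.66, so l = 8.

l = 8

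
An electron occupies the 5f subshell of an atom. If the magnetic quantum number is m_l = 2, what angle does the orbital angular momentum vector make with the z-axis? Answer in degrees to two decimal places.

θ ≈ 54.74°

The 5f subshell has l = 3.
|L| = ℏ√(l(l+1)) = 2√3 ℏ.
L_z = m_l ℏ = 2ℏ.
cos θ = L_z/|L| = 2/√12, so θ ≈ 54.74°.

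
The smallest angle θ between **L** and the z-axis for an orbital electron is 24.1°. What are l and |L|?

At minimum angle, m_l = l, so cos θ = l/√(l(l+1)); cos²θ = l/(l+1) = 0.8333.
Solving: l = 5.
Then |L| = ℏ√(5·6) = √30 ℏ.

l = 5, |L| = √30 ℏ ≈ 5.477ℏ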